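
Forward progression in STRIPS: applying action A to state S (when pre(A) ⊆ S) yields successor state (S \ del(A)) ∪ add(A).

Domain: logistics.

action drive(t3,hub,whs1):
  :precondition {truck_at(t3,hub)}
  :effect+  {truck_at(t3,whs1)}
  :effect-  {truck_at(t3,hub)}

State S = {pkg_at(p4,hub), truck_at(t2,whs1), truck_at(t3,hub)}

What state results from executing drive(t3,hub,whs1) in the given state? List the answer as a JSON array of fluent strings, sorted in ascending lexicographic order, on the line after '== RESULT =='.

Compute (S \ del) ∪ add:
  pre ⊆ S: {truck_at(t3,hub)} ⊆ S  — applicable
  S \ del = {pkg_at(p4,hub), truck_at(t2,whs1)}
  ∪ add   = {pkg_at(p4,hub), truck_at(t2,whs1), truck_at(t3,whs1)}

== RESULT ==
["pkg_at(p4,hub)", "truck_at(t2,whs1)", "truck_at(t3,whs1)"]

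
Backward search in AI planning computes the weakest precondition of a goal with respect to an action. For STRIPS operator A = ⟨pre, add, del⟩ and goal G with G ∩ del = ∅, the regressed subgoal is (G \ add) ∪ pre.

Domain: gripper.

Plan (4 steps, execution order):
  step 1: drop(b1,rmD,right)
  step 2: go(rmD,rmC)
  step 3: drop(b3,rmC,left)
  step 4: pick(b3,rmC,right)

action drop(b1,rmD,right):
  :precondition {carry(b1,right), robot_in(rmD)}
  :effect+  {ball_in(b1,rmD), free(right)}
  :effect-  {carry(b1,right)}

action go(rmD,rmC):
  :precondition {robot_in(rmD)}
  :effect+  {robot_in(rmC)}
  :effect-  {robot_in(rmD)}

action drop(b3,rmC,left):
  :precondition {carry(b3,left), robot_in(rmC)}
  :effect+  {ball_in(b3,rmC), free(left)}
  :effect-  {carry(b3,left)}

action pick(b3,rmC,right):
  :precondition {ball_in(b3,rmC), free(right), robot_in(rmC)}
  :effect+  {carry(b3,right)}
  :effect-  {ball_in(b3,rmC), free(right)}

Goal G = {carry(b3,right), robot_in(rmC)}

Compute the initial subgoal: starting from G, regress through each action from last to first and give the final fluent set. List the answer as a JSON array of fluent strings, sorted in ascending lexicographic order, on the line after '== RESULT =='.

Work backward from the goal:
  through step 4 (pick(b3,rmC,right)): drop {carry(b3,right)}, keep {robot_in(rmC)}, require {ball_in(b3,rmC), free(right), robot_in(rmC)}
    → {ball_in(b3,rmC), free(right), robot_in(rmC)}
  through step 3 (drop(b3,rmC,left)): drop {ball_in(b3,rmC)}, keep {free(right), robot_in(rmC)}, require {carry(b3,left), robot_in(rmC)}
    → {carry(b3,left), free(right), robot_in(rmC)}
  through step 2 (go(rmD,rmC)): drop {robot_in(rmC)}, keep {carry(b3,left), free(right)}, require {robot_in(rmD)}
    → {carry(b3,left), free(right), robot_in(rmD)}
  through step 1 (drop(b1,rmD,right)): drop {free(right)}, keep {carry(b3,left), robot_in(rmD)}, require {carry(b1,right), robot_in(rmD)}
    → {carry(b1,right), carry(b3,left), robot_in(rmD)}

== RESULT ==
["carry(b1,right)", "carry(b3,left)", "robot_in(rmD)"]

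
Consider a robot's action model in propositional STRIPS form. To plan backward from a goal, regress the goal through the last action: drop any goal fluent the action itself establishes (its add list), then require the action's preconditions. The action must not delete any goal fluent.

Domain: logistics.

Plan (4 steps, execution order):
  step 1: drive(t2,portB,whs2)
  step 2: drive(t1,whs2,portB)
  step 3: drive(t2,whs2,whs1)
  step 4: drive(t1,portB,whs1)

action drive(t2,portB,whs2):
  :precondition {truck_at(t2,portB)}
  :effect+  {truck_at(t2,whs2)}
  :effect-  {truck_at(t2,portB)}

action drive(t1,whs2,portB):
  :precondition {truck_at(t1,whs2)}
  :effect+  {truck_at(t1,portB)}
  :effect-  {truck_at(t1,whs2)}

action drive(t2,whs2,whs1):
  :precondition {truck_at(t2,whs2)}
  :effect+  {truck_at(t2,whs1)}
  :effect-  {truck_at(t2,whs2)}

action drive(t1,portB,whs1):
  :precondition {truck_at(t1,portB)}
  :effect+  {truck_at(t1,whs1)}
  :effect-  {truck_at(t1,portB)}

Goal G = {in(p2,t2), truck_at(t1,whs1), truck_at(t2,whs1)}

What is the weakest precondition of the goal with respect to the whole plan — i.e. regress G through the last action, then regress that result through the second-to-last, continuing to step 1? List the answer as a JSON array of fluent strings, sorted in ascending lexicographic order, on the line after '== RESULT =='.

Work backward from the goal:
  through step 4 (drive(t1,portB,whs1)): drop {truck_at(t1,whs1)}, keep {in(p2,t2), truck_at(t2,whs1)}, require {truck_at(t1,portB)}
    → {in(p2,t2), truck_at(t1,portB), truck_at(t2,whs1)}
  through step 3 (drive(t2,whs2,whs1)): drop {truck_at(t2,whs1)}, keep {in(p2,t2), truck_at(t1,portB)}, require {truck_at(t2,whs2)}
    → {in(p2,t2), truck_at(t1,portB), truck_at(t2,whs2)}
  through step 2 (drive(t1,whs2,portB)): drop {truck_at(t1,portB)}, keep {in(p2,t2), truck_at(t2,whs2)}, require {truck_at(t1,whs2)}
    → {in(p2,t2), truck_at(t1,whs2), truck_at(t2,whs2)}
  through step 1 (drive(t2,portB,whs2)): drop {truck_at(t2,whs2)}, keep {in(p2,t2), truck_at(t1,whs2)}, require {truck_at(t2,portB)}
    → {in(p2,t2), truck_at(t1,whs2), truck_at(t2,portB)}

== RESULT ==
["in(p2,t2)", "truck_at(t1,whs2)", "truck_at(t2,portB)"]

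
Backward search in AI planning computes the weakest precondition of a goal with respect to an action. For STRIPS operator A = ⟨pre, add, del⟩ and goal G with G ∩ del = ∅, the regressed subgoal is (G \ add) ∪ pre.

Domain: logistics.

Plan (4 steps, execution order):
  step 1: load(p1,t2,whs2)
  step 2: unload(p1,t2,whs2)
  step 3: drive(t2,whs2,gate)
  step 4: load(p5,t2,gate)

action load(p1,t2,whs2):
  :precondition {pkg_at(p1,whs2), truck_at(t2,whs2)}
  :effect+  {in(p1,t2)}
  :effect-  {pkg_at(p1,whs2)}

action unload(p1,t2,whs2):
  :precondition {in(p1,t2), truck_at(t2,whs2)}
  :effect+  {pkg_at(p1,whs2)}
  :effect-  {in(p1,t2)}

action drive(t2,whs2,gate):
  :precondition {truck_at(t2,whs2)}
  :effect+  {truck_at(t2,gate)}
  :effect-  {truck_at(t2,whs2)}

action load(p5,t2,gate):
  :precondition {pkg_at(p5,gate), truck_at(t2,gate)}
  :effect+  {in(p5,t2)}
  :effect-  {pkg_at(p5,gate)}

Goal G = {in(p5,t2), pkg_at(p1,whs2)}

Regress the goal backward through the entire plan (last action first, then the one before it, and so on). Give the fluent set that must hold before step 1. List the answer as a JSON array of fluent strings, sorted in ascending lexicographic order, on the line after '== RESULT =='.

Work backward from the goal:
  through step 4 (load(p5,t2,gate)): drop {in(p5,t2)}, keep {pkg_at(p1,whs2)}, require {pkg_at(p5,gate), truck_at(t2,gate)}
    → {pkg_at(p1,whs2), pkg_at(p5,gate), truck_at(t2,gate)}
  through step 3 (drive(t2,whs2,gate)): drop {truck_at(t2,gate)}, keep {pkg_at(p1,whs2), pkg_at(p5,gate)}, require {truck_at(t2,whs2)}
    → {pkg_at(p1,whs2), pkg_at(p5,gate), truck_at(t2,whs2)}
  through step 2 (unload(p1,t2,whs2)): drop {pkg_at(p1,whs2)}, keep {pkg_at(p5,gate), truck_at(t2,whs2)}, require {in(p1,t2), truck_at(t2,whs2)}
    → {in(p1,t2), pkg_at(p5,gate), truck_at(t2,whs2)}
  through step 1 (load(p1,t2,whs2)): drop {in(p1,t2)}, keep {pkg_at(p5,gate), truck_at(t2,whs2)}, require {pkg_at(p1,whs2), truck_at(t2,whs2)}
    → {pkg_at(p1,whs2), pkg_at(p5,gate), truck_at(t2,whs2)}

== RESULT ==
["pkg_at(p1,whs2)", "pkg_at(p5,gate)", "truck_at(t2,whs2)"]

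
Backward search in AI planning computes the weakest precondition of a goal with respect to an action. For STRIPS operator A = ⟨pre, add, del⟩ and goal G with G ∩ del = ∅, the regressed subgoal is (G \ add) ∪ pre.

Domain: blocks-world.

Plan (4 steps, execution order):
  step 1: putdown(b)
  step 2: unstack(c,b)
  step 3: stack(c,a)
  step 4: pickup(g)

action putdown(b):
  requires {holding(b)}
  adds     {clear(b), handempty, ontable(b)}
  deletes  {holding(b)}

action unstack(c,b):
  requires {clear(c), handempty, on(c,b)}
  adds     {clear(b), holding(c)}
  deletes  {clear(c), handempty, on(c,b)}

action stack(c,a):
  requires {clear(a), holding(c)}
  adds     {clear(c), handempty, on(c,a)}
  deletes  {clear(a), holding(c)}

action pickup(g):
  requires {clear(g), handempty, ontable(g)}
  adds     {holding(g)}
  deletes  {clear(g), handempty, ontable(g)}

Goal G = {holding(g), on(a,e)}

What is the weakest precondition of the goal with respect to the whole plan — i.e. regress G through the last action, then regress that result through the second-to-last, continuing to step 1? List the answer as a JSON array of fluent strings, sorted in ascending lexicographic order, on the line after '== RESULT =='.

Regress step by step:
  through step 4 (pickup(g)): drop {holding(g)}, keep {on(a,e)}, require {clear(g), handempty, ontable(g)}
    → {clear(g), handempty, on(a,e), ontable(g)}
  through step 3 (stack(c,a)): drop {handempty}, keep {clear(g), on(a,e), ontable(g)}, require {clear(a), holding(c)}
    → {clear(a), clear(g), holding(c), on(a,e), ontable(g)}
  through step 2 (unstack(c,b)): drop {holding(c)}, keep {clear(a), clear(g), on(a,e), ontable(g)}, require {clear(c), handempty, on(c,b)}
    → {clear(a), clear(c), clear(g), handempty, on(a,e), on(c,b), ontable(g)}
  through step 1 (putdown(b)): drop {handempty}, keep {clear(a), clear(c), clear(g), on(a,e), on(c,b), ontable(g)}, require {holding(b)}
    → {clear(a), clear(c), clear(g), holding(b), on(a,e), on(c,b), ontable(g)}

== RESULT ==
["clear(a)", "clear(c)", "clear(g)", "holding(b)", "on(a,e)", "on(c,b)", "ontable(g)"]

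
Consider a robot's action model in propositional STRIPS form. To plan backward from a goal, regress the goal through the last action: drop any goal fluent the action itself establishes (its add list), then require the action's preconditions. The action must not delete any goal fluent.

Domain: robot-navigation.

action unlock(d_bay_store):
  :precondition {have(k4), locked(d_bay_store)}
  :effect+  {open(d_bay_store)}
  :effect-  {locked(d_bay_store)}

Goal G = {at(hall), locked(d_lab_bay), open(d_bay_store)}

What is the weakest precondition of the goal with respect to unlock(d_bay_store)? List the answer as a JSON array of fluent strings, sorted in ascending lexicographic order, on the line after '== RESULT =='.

Regress:
  G ∩ del = {}  (empty — regression defined)
  G \ add = {at(hall), locked(d_lab_bay), open(d_bay_store)} \ {open(d_bay_store)} = {at(hall), locked(d_lab_bay)}
  ∪ pre   = {at(hall), locked(d_lab_bay)} ∪ {have(k4), locked(d_bay_store)}
          = {at(hall), have(k4), locked(d_bay_store), locked(d_lab_bay)}

== RESULT ==
["at(hall)", "have(k4)", "locked(d_bay_store)", "locked(d_lab_bay)"]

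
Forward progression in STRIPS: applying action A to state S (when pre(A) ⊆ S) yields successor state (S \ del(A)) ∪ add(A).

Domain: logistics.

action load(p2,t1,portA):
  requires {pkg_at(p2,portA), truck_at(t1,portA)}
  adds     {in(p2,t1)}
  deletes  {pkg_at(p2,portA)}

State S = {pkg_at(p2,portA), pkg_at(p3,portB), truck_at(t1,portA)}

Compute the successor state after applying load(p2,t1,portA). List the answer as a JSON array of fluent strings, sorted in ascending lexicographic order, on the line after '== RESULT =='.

Progress:
  pre ⊆ S: {pkg_at(p2,portA), truck_at(t1,portA)} ⊆ S  — applicable
  S \ del = {pkg_at(p3,portB), truck_at(t1,portA)}
  ∪ add   = {in(p2,t1), pkg_at(p3,portB), truck_at(t1,portA)}

== RESULT ==
["in(p2,t1)", "pkg_at(p3,portB)", "truck_at(t1,portA)"]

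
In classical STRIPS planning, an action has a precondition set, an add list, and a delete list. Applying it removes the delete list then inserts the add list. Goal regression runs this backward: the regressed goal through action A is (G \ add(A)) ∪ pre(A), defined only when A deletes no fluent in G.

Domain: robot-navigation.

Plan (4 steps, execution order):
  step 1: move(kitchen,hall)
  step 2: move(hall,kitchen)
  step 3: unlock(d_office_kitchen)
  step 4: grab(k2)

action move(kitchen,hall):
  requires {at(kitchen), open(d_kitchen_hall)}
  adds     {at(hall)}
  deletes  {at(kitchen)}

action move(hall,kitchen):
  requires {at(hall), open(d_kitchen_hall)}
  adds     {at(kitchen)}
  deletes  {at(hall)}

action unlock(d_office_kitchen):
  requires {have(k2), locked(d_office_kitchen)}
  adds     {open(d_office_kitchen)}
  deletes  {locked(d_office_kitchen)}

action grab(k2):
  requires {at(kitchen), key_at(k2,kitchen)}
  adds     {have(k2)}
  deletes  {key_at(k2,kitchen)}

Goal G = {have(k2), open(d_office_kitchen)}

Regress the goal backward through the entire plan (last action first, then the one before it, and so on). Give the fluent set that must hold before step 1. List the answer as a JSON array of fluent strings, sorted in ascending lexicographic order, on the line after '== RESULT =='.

Work backward from the goal:
  through step 4 (grab(k2)): drop {have(k2)}, keep {open(d_office_kitchen)}, require {at(kitchen), key_at(k2,kitchen)}
    → {at(kitchen), key_at(k2,kitchen), open(d_office_kitchen)}
  through step 3 (unlock(d_office_kitchen)): drop {open(d_office_kitchen)}, keep {at(kitchen), key_at(k2,kitchen)}, require {have(k2), locked(d_office_kitchen)}
    → {at(kitchen), have(k2), key_at(k2,kitchen), locked(d_office_kitchen)}
  through step 2 (move(hall,kitchen)): drop {at(kitchen)}, keep {have(k2), key_at(k2,kitchen), locked(d_office_kitchen)}, require {at(hall), open(d_kitchen_hall)}
    → {at(hall), have(k2), key_at(k2,kitchen), locked(d_office_kitchen), open(d_kitchen_hall)}
  through step 1 (move(kitchen,hall)): drop {at(hall)}, keep {have(k2), key_at(k2,kitchen), locked(d_office_kitchen), open(d_kitchen_hall)}, require {at(kitchen), open(d_kitchen_hall)}
    → {at(kitchen), have(k2), key_at(k2,kitchen), locked(d_office_kitchen), open(d_kitchen_hall)}

== RESULT ==
["at(kitchen)", "have(k2)", "key_at(k2,kitchen)", "locked(d_office_kitchen)", "open(d_kitchen_hall)"]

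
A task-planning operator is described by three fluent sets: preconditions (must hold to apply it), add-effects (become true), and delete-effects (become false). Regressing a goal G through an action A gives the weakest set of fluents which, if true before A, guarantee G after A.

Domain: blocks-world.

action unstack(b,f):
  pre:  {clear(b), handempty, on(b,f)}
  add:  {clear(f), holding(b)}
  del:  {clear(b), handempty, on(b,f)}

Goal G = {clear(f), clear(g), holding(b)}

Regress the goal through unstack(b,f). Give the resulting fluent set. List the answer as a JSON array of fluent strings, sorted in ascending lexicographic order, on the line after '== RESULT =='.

Compute (G \ add) ∪ pre:
  G ∩ del = {}  (empty — regression defined)
  G \ add = {clear(f), clear(g), holding(b)} \ {clear(f), holding(b)} = {clear(g)}
  ∪ pre   = {clear(g)} ∪ {clear(b), handempty, on(b,f)}
          = {clear(b), clear(g), handempty, on(b,f)}

== RESULT ==
["clear(b)", "clear(g)", "handempty", "on(b,f)"]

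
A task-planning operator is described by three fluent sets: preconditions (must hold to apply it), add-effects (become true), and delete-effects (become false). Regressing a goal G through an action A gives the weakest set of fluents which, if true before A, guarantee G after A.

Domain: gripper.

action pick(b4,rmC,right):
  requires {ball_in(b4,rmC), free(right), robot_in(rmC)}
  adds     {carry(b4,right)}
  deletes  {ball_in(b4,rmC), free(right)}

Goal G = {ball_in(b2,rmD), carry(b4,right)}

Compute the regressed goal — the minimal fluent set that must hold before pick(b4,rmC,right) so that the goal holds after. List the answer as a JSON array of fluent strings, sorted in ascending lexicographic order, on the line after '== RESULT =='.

Regress:
  G ∩ del = {}  (empty — regression defined)
  G \ add = {ball_in(b2,rmD), carry(b4,right)} \ {carry(b4,right)} = {ball_in(b2,rmD)}
  ∪ pre   = {ball_in(b2,rmD)} ∪ {ball_in(b4,rmC), free(right), robot_in(rmC)}
          = {ball_in(b2,rmD), ball_in(b4,rmC), free(right), robot_in(rmC)}

== RESULT ==
["ball_in(b2,rmD)", "ball_in(b4,rmC)", "free(right)", "robot_in(rmC)"]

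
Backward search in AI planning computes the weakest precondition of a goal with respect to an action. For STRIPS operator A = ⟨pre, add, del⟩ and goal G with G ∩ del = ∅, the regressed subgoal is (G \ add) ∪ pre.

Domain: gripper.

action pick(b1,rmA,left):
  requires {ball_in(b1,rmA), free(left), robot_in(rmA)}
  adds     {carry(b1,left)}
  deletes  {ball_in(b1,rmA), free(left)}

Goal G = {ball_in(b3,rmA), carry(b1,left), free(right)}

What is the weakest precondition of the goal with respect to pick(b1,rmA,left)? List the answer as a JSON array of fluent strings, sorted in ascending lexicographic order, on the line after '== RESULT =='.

Compute (G \ add) ∪ pre:
  G ∩ del = {}  (empty — regression defined)
  G \ add = {ball_in(b3,rmA), carry(b1,left), free(right)} \ {carry(b1,left)} = {ball_in(b3,rmA), free(right)}
  ∪ pre   = {ball_in(b3,rmA), free(right)} ∪ {ball_in(b1,rmA), free(left), robot_in(rmA)}
          = {ball_in(b1,rmA), ball_in(b3,rmA), free(left), free(right), robot_in(rmA)}

== RESULT ==
["ball_in(b1,rmA)", "ball_in(b3,rmA)", "free(left)", "free(right)", "robot_in(rmA)"]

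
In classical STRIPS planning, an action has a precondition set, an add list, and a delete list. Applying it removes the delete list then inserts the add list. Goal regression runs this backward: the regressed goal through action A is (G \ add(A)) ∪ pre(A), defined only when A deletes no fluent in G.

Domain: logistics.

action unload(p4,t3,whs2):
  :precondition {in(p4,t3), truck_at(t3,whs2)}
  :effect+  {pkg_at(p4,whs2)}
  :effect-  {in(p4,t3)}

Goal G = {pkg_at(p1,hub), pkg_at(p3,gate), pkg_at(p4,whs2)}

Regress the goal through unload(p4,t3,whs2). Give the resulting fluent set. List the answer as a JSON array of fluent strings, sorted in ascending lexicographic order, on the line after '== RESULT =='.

Regress:
  G ∩ del = {}  (empty — regression defined)
  G \ add = {pkg_at(p1,hub), pkg_at(p3,gate), pkg_at(p4,whs2)} \ {pkg_at(p4,whs2)} = {pkg_at(p1,hub), pkg_at(p3,gate)}
  ∪ pre   = {pkg_at(p1,hub), pkg_at(p3,gate)} ∪ {in(p4,t3), truck_at(t3,whs2)}
          = {in(p4,t3), pkg_at(p1,hub), pkg_at(p3,gate), truck_at(t3,whs2)}

== RESULT ==
["in(p4,t3)", "pkg_at(p1,hub)", "pkg_at(p3,gate)", "truck_at(t3,whs2)"]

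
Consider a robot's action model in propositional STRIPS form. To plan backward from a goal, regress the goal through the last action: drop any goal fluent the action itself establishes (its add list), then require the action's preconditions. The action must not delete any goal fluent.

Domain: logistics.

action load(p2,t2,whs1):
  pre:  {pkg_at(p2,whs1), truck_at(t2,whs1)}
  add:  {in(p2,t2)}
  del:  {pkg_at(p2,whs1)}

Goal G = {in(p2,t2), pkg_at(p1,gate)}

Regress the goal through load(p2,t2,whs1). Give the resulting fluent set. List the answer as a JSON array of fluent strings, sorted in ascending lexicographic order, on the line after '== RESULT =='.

Compute (G \ add) ∪ pre:
  G ∩ del = {}  (empty — regression defined)
  G \ add = {in(p2,t2), pkg_at(p1,gate)} \ {in(p2,t2)} = {pkg_at(p1,gate)}
  ∪ pre   = {pkg_at(p1,gate)} ∪ {pkg_at(p2,whs1), truck_at(t2,whs1)}
          = {pkg_at(p1,gate), pkg_at(p2,whs1), truck_at(t2,whs1)}

== RESULT ==
["pkg_at(p1,gate)", "pkg_at(p2,whs1)", "truck_at(t2,whs1)"]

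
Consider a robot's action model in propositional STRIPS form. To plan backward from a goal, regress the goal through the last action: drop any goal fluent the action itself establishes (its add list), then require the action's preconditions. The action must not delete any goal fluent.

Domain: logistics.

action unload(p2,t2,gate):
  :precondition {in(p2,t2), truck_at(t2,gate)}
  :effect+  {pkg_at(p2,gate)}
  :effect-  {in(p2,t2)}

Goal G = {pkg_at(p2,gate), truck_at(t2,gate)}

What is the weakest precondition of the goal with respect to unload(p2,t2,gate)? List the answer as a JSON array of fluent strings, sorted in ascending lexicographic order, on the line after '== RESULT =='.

Regress:
  G ∩ del = {}  (empty — regression defined)
  G \ add = {pkg_at(p2,gate), truck_at(t2,gate)} \ {pkg_at(p2,gate)} = {truck_at(t2,gate)}
  ∪ pre   = {truck_at(t2,gate)} ∪ {in(p2,t2), truck_at(t2,gate)}
          = {in(p2,t2), truck_at(t2,gate)}

== RESULT ==
["in(p2,t2)", "truck_at(t2,gate)"]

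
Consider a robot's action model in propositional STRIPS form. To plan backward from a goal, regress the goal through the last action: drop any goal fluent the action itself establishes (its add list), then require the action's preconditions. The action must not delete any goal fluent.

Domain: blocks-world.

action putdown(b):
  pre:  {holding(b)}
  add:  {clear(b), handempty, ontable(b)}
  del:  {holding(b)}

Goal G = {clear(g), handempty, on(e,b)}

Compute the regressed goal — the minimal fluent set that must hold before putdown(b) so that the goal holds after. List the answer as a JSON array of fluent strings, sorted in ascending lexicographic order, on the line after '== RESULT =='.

Regress:
  G ∩ del = {}  (empty — regression defined)
  G \ add = {clear(g), handempty, on(e,b)} \ {clear(b), handempty, ontable(b)} = {clear(g), on(e,b)}
  ∪ pre   = {clear(g), on(e,b)} ∪ {holding(b)}
          = {clear(g), holding(b), on(e,b)}

== RESULT ==
["clear(g)", "holding(b)", "on(e,b)"]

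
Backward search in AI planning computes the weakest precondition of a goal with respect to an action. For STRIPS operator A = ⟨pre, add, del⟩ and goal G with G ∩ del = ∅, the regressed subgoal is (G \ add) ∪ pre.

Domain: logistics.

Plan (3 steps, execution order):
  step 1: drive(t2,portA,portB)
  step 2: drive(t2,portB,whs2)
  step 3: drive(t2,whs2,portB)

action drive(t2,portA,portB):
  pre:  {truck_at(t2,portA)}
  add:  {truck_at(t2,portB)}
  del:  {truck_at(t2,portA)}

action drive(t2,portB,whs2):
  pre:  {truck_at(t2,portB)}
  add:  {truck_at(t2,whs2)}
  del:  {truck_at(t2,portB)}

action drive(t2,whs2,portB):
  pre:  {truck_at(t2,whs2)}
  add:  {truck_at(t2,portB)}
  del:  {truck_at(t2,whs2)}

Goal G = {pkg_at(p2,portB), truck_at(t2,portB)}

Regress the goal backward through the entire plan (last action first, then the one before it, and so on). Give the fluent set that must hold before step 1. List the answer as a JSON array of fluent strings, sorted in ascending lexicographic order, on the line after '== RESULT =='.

Work backward from the goal:
  through step 3 (drive(t2,whs2,portB)): drop {truck_at(t2,portB)}, keep {pkg_at(p2,portB)}, require {truck_at(t2,whs2)}
    → {pkg_at(p2,portB), truck_at(t2,whs2)}
  through step 2 (drive(t2,portB,whs2)): drop {truck_at(t2,whs2)}, keep {pkg_at(p2,portB)}, require {truck_at(t2,portB)}
    → {pkg_at(p2,portB), truck_at(t2,portB)}
  through step 1 (drive(t2,portA,portB)): drop {truck_at(t2,portB)}, keep {pkg_at(p2,portB)}, require {truck_at(t2,portA)}
    → {pkg_at(p2,portB), truck_at(t2,portA)}

== RESULT ==
["pkg_at(p2,portB)", "truck_at(t2,portA)"]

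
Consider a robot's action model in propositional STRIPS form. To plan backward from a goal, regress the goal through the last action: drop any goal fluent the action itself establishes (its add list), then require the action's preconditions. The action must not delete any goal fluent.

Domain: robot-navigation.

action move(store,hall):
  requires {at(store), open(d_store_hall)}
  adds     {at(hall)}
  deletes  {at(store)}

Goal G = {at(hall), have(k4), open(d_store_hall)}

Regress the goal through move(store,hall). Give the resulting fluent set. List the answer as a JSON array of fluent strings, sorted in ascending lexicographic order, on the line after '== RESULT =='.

Regress:
  G ∩ del = {}  (empty — regression defined)
  G \ add = {at(hall), have(k4), open(d_store_hall)} \ {at(hall)} = {have(k4), open(d_store_hall)}
  ∪ pre   = {have(k4), open(d_store_hall)} ∪ {at(store), open(d_store_hall)}
          = {at(store), have(k4), open(d_store_hall)}

== RESULT ==
["at(store)", "have(k4)", "open(d_store_hall)"]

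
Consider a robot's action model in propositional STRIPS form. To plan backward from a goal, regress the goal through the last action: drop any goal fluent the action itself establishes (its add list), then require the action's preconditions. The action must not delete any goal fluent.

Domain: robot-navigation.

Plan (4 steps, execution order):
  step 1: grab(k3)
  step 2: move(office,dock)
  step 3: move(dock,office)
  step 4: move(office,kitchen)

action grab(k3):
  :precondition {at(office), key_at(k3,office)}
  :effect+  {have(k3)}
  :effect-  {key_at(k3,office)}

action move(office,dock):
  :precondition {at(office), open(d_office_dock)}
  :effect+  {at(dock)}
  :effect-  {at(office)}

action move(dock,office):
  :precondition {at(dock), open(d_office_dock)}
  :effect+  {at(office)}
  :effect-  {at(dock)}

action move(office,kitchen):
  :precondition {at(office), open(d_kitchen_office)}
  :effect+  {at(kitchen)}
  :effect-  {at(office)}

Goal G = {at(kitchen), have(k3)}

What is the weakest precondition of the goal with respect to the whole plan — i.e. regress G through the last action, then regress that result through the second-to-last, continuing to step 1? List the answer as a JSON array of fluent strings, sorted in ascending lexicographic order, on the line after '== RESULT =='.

Work backward from the goal:
  through step 4 (move(office,kitchen)): drop {at(kitchen)}, keep {have(k3)}, require {at(office), open(d_kitchen_office)}
    → {at(office), have(k3), open(d_kitchen_office)}
  through step 3 (move(dock,office)): drop {at(office)}, keep {have(k3), open(d_kitchen_office)}, require {at(dock), open(d_office_dock)}
    → {at(dock), have(k3), open(d_kitchen_office), open(d_office_dock)}
  through step 2 (move(office,dock)): drop {at(dock)}, keep {have(k3), open(d_kitchen_office), open(d_office_dock)}, require {at(office), open(d_office_dock)}
    → {at(office), have(k3), open(d_kitchen_office), open(d_office_dock)}
  through step 1 (grab(k3)): drop {have(k3)}, keep {at(office), open(d_kitchen_office), open(d_office_dock)}, require {at(office), key_at(k3,office)}
    → {at(office), key_at(k3,office), open(d_kitchen_office), open(d_office_dock)}

== RESULT ==
["at(office)", "key_at(k3,office)", "open(d_kitchen_office)", "open(d_office_dock)"]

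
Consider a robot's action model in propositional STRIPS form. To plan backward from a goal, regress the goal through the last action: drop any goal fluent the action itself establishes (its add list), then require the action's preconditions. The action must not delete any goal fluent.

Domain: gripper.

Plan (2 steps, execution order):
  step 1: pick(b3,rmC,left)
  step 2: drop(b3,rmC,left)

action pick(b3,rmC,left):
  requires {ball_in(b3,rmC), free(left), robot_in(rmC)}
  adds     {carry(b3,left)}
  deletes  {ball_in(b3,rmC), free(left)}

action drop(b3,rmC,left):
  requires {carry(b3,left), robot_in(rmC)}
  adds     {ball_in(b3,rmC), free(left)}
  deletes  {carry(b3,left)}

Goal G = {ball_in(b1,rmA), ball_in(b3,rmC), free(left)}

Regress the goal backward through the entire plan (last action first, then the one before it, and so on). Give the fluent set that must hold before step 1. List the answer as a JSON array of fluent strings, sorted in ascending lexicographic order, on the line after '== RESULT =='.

Regress step by step:
  through step 2 (drop(b3,rmC,left)): drop {ball_in(b3,rmC), free(left)}, keep {ball_in(b1,rmA)}, require {carry(b3,left), robot_in(rmC)}
    → {ball_in(b1,rmA), carry(b3,left), robot_in(rmC)}
  through step 1 (pick(b3,rmC,left)): drop {carry(b3,left)}, keep {ball_in(b1,rmA), robot_in(rmC)}, require {ball_in(b3,rmC), free(left), robot_in(rmC)}
    → {ball_in(b1,rmA), ball_in(b3,rmC), free(left), robot_in(rmC)}

== RESULT ==
["ball_in(b1,rmA)", "ball_in(b3,rmC)", "free(left)", "robot_in(rmC)"]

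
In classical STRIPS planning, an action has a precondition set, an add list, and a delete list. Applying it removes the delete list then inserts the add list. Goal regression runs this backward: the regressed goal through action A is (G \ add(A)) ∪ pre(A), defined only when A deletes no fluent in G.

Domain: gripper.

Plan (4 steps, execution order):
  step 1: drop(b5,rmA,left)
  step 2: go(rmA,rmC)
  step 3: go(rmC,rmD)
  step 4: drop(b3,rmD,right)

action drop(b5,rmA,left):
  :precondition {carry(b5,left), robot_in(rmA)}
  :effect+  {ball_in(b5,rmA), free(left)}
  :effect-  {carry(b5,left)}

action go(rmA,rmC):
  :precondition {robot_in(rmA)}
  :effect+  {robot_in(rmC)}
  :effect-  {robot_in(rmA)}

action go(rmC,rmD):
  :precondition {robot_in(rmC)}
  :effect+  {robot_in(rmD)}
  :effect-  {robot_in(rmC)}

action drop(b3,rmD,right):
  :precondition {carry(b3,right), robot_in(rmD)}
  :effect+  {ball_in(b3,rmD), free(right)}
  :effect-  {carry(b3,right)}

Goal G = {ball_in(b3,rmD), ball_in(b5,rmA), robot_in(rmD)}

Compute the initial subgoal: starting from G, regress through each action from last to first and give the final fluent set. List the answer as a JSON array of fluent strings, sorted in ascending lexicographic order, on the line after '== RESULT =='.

Regress step by step:
  through step 4 (drop(b3,rmD,right)): drop {ball_in(b3,rmD)}, keep {ball_in(b5,rmA), robot_in(rmD)}, require {carry(b3,right), robot_in(rmD)}
    → {ball_in(b5,rmA), carry(b3,right), robot_in(rmD)}
  through step 3 (go(rmC,rmD)): drop {robot_in(rmD)}, keep {ball_in(b5,rmA), carry(b3,right)}, require {robot_in(rmC)}
    → {ball_in(b5,rmA), carry(b3,right), robot_in(rmC)}
  through step 2 (go(rmA,rmC)): drop {robot_in(rmC)}, keep {ball_in(b5,rmA), carry(b3,right)}, require {robot_in(rmA)}
    → {ball_in(b5,rmA), carry(b3,right), robot_in(rmA)}
  through step 1 (drop(b5,rmA,left)): drop {ball_in(b5,rmA)}, keep {carry(b3,right), robot_in(rmA)}, require {carry(b5,left), robot_in(rmA)}
    → {carry(b3,right), carry(b5,left), robot_in(rmA)}

== RESULT ==
["carry(b3,right)", "carry(b5,left)", "robot_in(rmA)"]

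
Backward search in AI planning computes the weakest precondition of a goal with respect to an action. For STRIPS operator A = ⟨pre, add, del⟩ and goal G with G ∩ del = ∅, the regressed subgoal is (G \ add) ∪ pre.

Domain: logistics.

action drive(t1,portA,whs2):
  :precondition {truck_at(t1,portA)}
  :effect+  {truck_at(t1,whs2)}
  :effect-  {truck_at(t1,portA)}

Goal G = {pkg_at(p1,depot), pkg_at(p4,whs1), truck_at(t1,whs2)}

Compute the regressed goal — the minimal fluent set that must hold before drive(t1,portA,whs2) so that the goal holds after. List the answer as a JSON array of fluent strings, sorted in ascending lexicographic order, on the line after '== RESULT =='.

Compute (G \ add) ∪ pre:
  G ∩ del = {}  (empty — regression defined)
  G \ add = {pkg_at(p1,depot), pkg_at(p4,whs1), truck_at(t1,whs2)} \ {truck_at(t1,whs2)} = {pkg_at(p1,depot), pkg_at(p4,whs1)}
  ∪ pre   = {pkg_at(p1,depot), pkg_at(p4,whs1)} ∪ {truck_at(t1,portA)}
          = {pkg_at(p1,depot), pkg_at(p4,whs1), truck_at(t1,portA)}

== RESULT ==
["pkg_at(p1,depot)", "pkg_at(p4,whs1)", "truck_at(t1,portA)"]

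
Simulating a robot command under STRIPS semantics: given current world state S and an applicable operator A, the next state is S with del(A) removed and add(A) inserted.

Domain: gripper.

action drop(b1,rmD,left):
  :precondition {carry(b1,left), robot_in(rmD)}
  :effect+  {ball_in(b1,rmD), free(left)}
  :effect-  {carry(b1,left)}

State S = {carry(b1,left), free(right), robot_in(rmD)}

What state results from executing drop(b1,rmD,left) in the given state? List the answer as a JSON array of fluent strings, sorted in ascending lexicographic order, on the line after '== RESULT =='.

Compute (S \ del) ∪ add:
  pre ⊆ S: {carry(b1,left), robot_in(rmD)} ⊆ S  — applicable
  S \ del = {free(right), robot_in(rmD)}
  ∪ add   = {ball_in(b1,rmD), free(left), free(right), robot_in(rmD)}

== RESULT ==
["ball_in(b1,rmD)", "free(left)", "free(right)", "robot_in(rmD)"]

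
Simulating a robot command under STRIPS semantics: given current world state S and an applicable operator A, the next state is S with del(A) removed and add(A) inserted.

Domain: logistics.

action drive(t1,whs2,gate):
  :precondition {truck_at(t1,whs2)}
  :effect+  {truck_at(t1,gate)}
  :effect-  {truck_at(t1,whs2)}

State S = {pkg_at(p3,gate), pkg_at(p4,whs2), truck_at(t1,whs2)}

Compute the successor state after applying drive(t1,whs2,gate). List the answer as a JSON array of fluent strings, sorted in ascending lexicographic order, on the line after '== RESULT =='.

Compute (S \ del) ∪ add:
  pre ⊆ S: {truck_at(t1,whs2)} ⊆ S  — applicable
  S \ del = {pkg_at(p3,gate), pkg_at(p4,whs2)}
  ∪ add   = {pkg_at(p3,gate), pkg_at(p4,whs2), truck_at(t1,gate)}

== RESULT ==
["pkg_at(p3,gate)", "pkg_at(p4,whs2)", "truck_at(t1,gate)"]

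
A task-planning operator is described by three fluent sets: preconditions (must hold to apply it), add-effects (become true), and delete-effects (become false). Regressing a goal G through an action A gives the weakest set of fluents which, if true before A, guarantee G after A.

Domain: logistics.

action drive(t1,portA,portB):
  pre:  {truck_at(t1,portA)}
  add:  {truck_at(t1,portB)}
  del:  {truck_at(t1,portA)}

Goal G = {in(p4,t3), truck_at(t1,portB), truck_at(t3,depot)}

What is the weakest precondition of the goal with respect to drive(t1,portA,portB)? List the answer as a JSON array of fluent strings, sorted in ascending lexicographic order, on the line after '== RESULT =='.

Compute (G \ add) ∪ pre:
  G ∩ del = {}  (empty — regression defined)
  G \ add = {in(p4,t3), truck_at(t1,portB), truck_at(t3,depot)} \ {truck_at(t1,portB)} = {in(p4,t3), truck_at(t3,depot)}
  ∪ pre   = {in(p4,t3), truck_at(t3,depot)} ∪ {truck_at(t1,portA)}
          = {in(p4,t3), truck_at(t1,portA), truck_at(t3,depot)}

== RESULT ==
["in(p4,t3)", "truck_at(t1,portA)", "truck_at(t3,depot)"]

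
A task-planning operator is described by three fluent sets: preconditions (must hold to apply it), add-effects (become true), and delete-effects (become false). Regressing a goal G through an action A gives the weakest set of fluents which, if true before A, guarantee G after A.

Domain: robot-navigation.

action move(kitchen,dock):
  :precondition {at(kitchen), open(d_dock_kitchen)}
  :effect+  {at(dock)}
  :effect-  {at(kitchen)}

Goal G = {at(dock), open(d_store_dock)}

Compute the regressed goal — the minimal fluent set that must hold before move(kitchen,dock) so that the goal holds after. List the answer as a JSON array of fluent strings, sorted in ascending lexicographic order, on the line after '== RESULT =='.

Regress:
  G ∩ del = {}  (empty — regression defined)
  G \ add = {at(dock), open(d_store_dock)} \ {at(dock)} = {open(d_store_dock)}
  ∪ pre   = {open(d_store_dock)} ∪ {at(kitchen), open(d_dock_kitchen)}
          = {at(kitchen), open(d_dock_kitchen), open(d_store_dock)}

== RESULT ==
["at(kitchen)", "open(d_dock_kitchen)", "open(d_store_dock)"]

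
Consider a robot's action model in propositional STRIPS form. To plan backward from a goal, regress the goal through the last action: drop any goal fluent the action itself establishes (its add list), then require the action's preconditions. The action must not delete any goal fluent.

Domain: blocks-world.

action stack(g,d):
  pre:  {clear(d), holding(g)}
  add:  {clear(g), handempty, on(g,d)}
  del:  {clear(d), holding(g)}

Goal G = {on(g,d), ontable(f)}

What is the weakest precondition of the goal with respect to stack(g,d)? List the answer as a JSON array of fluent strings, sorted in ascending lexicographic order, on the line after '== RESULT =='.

Regress:
  G ∩ del = {}  (empty — regression defined)
  G \ add = {on(g,d), ontable(f)} \ {clear(g), handempty, on(g,d)} = {ontable(f)}
  ∪ pre   = {ontable(f)} ∪ {clear(d), holding(g)}
          = {clear(d), holding(g), ontable(f)}

== RESULT ==
["clear(d)", "holding(g)", "ontable(f)"]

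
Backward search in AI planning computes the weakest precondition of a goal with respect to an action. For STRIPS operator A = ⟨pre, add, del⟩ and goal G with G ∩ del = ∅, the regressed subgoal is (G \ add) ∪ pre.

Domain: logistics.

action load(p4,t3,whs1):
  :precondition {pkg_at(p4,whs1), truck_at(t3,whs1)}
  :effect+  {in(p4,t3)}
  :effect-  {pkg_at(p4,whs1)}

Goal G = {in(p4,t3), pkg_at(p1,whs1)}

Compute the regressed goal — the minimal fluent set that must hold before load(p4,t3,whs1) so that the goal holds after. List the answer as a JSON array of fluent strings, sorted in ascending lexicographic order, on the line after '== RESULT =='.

Regress:
  G ∩ del = {}  (empty — regression defined)
  G \ add = {in(p4,t3), pkg_at(p1,whs1)} \ {in(p4,t3)} = {pkg_at(p1,whs1)}
  ∪ pre   = {pkg_at(p1,whs1)} ∪ {pkg_at(p4,whs1), truck_at(t3,whs1)}
          = {pkg_at(p1,whs1), pkg_at(p4,whs1), truck_at(t3,whs1)}

== RESULT ==
["pkg_at(p1,whs1)", "pkg_at(p4,whs1)", "truck_at(t3,whs1)"]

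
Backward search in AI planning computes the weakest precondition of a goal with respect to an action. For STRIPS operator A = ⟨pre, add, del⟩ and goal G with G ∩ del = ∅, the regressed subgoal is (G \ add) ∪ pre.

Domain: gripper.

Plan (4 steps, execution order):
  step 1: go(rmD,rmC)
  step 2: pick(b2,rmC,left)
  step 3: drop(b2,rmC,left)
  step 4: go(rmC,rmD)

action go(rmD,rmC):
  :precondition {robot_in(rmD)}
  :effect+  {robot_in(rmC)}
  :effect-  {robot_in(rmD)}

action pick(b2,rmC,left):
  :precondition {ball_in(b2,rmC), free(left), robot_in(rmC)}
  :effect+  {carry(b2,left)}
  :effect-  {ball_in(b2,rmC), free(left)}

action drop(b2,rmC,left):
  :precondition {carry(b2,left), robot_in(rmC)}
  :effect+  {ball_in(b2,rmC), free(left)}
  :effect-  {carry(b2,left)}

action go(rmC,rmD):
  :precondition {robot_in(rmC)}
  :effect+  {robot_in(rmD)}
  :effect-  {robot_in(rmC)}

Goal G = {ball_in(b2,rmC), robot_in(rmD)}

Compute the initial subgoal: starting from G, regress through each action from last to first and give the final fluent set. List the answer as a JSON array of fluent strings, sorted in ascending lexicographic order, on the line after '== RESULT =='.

Work backward from the goal:
  through step 4 (go(rmC,rmD)): drop {robot_in(rmD)}, keep {ball_in(b2,rmC)}, require {robot_in(rmC)}
    → {ball_in(b2,rmC), robot_in(rmC)}
  through step 3 (drop(b2,rmC,left)): drop {ball_in(b2,rmC)}, keep {robot_in(rmC)}, require {carry(b2,left), robot_in(rmC)}
    → {carry(b2,left), robot_in(rmC)}
  through step 2 (pick(b2,rmC,left)): drop {carry(b2,left)}, keep {robot_in(rmC)}, require {ball_in(b2,rmC), free(left), robot_in(rmC)}
    → {ball_in(b2,rmC), free(left), robot_in(rmC)}
  through step 1 (go(rmD,rmC)): drop {robot_in(rmC)}, keep {ball_in(b2,rmC), free(left)}, require {robot_in(rmD)}
    → {ball_in(b2,rmC), free(left), robot_in(rmD)}

== RESULT ==
["ball_in(b2,rmC)", "free(left)", "robot_in(rmD)"]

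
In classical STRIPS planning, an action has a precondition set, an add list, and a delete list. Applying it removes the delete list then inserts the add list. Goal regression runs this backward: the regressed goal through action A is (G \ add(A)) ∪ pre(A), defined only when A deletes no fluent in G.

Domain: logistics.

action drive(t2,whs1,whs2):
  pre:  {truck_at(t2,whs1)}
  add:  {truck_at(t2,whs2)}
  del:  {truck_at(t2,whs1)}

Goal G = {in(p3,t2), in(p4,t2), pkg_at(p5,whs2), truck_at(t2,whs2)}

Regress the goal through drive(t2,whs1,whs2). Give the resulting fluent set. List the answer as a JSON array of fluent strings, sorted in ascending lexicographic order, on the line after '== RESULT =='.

Regress:
  G ∩ del = {}  (empty — regression defined)
  G \ add = {in(p3,t2), in(p4,t2), pkg_at(p5,whs2), truck_at(t2,whs2)} \ {truck_at(t2,whs2)} = {in(p3,t2), in(p4,t2), pkg_at(p5,whs2)}
  ∪ pre   = {in(p3,t2), in(p4,t2), pkg_at(p5,whs2)} ∪ {truck_at(t2,whs1)}
          = {in(p3,t2), in(p4,t2), pkg_at(p5,whs2), truck_at(t2,whs1)}

== RESULT ==
["in(p3,t2)", "in(p4,t2)", "pkg_at(p5,whs2)", "truck_at(t2,whs1)"]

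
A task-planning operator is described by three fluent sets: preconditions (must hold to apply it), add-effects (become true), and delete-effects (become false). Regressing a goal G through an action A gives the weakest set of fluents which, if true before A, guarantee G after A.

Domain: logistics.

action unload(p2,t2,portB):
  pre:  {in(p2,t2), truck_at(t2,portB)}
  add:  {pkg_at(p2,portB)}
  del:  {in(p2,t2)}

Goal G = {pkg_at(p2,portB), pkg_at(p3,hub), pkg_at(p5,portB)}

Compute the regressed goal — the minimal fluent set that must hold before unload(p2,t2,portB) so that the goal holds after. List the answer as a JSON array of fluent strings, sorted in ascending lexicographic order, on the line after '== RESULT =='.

Regress:
  G ∩ del = {}  (empty — regression defined)
  G \ add = {pkg_at(p2,portB), pkg_at(p3,hub), pkg_at(p5,portB)} \ {pkg_at(p2,portB)} = {pkg_at(p3,hub), pkg_at(p5,portB)}
  ∪ pre   = {pkg_at(p3,hub), pkg_at(p5,portB)} ∪ {in(p2,t2), truck_at(t2,portB)}
          = {in(p2,t2), pkg_at(p3,hub), pkg_at(p5,portB), truck_at(t2,portB)}

== RESULT ==
["in(p2,t2)", "pkg_at(p3,hub)", "pkg_at(p5,portB)", "truck_at(t2,portB)"]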